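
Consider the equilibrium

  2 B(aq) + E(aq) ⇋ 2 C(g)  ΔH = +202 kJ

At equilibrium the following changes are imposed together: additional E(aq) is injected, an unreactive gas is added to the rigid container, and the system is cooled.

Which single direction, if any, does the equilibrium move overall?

cannot be determined

Adding E (aq), a reactant, drives the reaction to the right.
At constant volume, adding an inert gas leaves every reacting species' partial pressure unchanged, so Q is unchanged — no shift from this change.
The forward reaction is endothermic. Lowering T favours the exothermic direction — shift to the left.
The individual effects push in opposite directions; without quantitative information the net direction cannot be determined.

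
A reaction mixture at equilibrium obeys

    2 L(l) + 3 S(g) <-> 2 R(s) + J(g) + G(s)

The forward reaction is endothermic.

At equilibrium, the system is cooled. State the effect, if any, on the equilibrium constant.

decreases

K depends on temperature via the van 't Hoff relation. The forward reaction is endothermic, so lowering T decreases K.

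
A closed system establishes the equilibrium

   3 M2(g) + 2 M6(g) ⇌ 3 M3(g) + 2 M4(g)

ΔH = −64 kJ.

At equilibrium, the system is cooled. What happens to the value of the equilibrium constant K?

increases

K depends on temperature via the van 't Hoff relation. The forward reaction is exothermic, so lowering T increases K.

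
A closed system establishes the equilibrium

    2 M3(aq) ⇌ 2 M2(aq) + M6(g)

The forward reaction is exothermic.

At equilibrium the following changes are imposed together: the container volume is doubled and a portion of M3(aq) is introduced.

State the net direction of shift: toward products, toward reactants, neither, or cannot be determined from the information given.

right

Gas moles: reactants 0, products 1 (Δn_gas = +1). Expansion shifts the system toward the side with more moles of gas — to the right.
Adding M3 (aq), a reactant, drives the reaction to the right.
All effects act in the same direction — net shift to the right.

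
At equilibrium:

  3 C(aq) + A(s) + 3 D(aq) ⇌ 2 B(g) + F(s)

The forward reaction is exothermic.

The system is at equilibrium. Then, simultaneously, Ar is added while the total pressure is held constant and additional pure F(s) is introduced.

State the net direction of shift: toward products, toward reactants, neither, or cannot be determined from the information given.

right

Adding inert gas at constant total pressure expands the volume and lowers every reacting partial pressure. With Δn_gas = 2 − 0 = +2, Q moves away from K toward the side with fewer gas moles, so the system shifts toward the side with more gas moles — to the right.
F is a pure solid; its activity is 1 regardless of amount, so Q is unaffected — no shift from this change.
Only the nonzero effect(s) matter; the net shift is to the right.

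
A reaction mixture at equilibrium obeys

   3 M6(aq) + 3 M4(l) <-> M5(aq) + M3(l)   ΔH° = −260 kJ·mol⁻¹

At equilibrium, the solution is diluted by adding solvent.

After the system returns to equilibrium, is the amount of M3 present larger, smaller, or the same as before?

Dilution lowers every aqueous concentration by the same factor. Δn_aq = 1 − 3 = -2, so the system shifts toward the side with more dissolved moles — to the left.
The net shift is to the left. M3 is a product, so its amount decreases.

decreases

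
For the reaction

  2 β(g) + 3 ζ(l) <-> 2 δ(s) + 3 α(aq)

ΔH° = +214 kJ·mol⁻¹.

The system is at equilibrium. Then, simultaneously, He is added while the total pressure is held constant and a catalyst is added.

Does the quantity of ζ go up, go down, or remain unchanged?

Adding inert gas at constant total pressure expands the volume and lowers every reacting partial pressure. With Δn_gas = 0 − 2 = -2, Q moves away from K toward the side with fewer gas moles, so the system shifts toward the side with more gas moles — to the left.
A catalyst speeds both forward and reverse rates equally; it changes neither Q nor K — no shift from this change.
The net shift is to the left. ζ is a reactant, so its amount increases.

increases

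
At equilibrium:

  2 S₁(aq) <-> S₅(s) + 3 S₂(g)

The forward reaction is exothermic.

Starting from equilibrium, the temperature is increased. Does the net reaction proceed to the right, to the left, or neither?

The forward reaction is exothermic. Raising T favours the endothermic direction — shift to the left.

left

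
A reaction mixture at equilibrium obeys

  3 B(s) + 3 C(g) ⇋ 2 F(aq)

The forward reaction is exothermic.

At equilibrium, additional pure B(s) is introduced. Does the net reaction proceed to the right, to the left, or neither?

B is a pure solid; its activity is 1 regardless of amount, so Q is unaffected — no shift from this change.

no shift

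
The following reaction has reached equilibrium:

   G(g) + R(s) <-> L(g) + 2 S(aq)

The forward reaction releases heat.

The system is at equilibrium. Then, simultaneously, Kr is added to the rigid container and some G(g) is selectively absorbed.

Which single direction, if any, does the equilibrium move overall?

At constant volume, adding an inert gas leaves every reacting species' partial pressure unchanged, so Q is unchanged — no shift from this change.
Removing G (g), a reactant, drives the reaction to the left.
Only the nonzero effect(s) matter; the net shift is to the left.

left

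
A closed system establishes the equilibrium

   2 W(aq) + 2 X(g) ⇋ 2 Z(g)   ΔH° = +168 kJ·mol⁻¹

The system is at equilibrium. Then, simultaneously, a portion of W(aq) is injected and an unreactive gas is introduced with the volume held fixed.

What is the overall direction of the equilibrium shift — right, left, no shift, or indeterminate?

right

Adding W (aq), a reactant, drives the reaction to the right.
At constant volume, adding an inert gas leaves every reacting species' partial pressure unchanged, so Q is unchanged — no shift from this change.
Only the nonzero effect(s) matter; the net shift is to the right.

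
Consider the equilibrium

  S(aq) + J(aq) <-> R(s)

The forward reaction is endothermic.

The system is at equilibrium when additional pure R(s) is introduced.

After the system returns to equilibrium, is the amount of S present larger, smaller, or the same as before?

R is a pure solid; its activity is 1 regardless of amount, so Q is unaffected — no shift from this change.
No net shift occurs, so the amount of S is unchanged.

unchanged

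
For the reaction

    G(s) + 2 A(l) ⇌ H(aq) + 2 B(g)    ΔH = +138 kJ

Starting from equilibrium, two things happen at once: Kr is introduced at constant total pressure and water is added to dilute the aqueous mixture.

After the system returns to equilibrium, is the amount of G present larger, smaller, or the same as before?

Adding inert gas at constant total pressure expands the volume and lowers every reacting partial pressure. With Δn_gas = 2 − 0 = +2, Q moves away from K toward the side with fewer gas moles, so the system shifts toward the side with more gas moles — to the right.
Dilution lowers every aqueous concentration by the same factor. Δn_aq = 1 − 0 = +1, so the system shifts toward the side with more dissolved moles — to the right.
The net shift is to the right. G is a reactant, so its amount decreases.

decreases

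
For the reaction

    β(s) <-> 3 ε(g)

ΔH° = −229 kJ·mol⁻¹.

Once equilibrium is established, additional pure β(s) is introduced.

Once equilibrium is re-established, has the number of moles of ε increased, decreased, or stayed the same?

β is a pure solid; its activity is 1 regardless of amount, so Q is unaffected — no shift from this change.
No net shift occurs, so the amount of ε is unchanged.

unchanged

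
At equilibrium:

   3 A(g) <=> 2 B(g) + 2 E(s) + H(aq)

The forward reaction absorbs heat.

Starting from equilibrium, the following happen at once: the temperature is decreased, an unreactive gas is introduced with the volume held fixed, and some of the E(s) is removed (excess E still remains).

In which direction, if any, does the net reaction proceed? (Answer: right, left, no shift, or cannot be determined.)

The forward reaction is endothermic. Lowering T favours the exothermic direction — shift to the left.
At constant volume, adding an inert gas leaves every reacting species' partial pressure unchanged, so Q is unchanged — no shift from this change.
E is a pure solid; its activity is 1 regardless of amount, so Q is unaffected — no shift from this change.
Only the nonzero effect(s) matter; the net shift is to the left.

left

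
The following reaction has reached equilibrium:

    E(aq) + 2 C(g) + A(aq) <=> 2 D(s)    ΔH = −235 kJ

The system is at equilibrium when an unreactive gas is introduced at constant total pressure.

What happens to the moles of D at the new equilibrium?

Adding inert gas at constant total pressure expands the volume and lowers every reacting partial pressure. With Δn_gas = 0 − 2 = -2, Q moves away from K toward the side with fewer gas moles, so the system shifts toward the side with more gas moles — to the left.
The net shift is to the left. D is a product, so its amount decreases.

decreases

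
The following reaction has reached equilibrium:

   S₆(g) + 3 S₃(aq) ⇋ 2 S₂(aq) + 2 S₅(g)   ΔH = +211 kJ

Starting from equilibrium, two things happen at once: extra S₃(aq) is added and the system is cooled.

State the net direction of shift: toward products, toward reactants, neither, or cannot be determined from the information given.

Adding S₃ (aq), a reactant, drives the reaction to the right.
The forward reaction is endothermic. Lowering T favours the exothermic direction — shift to the left.
The individual effects push in opposite directions; without quantitative information the net direction cannot be determined.

cannot be determined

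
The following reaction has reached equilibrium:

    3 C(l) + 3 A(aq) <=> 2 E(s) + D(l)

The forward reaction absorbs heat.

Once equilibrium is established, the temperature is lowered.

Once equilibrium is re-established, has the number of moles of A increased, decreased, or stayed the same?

increases

The forward reaction is endothermic. Lowering T favours the exothermic direction — shift to the left.
The net shift is to the left. A is a reactant, so its amount increases.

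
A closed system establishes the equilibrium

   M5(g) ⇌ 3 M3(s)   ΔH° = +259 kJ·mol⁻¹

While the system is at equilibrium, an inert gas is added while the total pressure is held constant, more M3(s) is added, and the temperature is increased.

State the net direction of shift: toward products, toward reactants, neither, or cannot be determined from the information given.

cannot be determined

Adding inert gas at constant total pressure expands the volume and lowers every reacting partial pressure. With Δn_gas = 0 − 1 = -1, Q moves away from K toward the side with fewer gas moles, so the system shifts toward the side with more gas moles — to the left.
M3 is a pure solid; its activity is 1 regardless of amount, so Q is unaffected — no shift from this change.
The forward reaction is endothermic. Raising T favours the endothermic direction — shift to the right.
The individual effects push in opposite directions; without quantitative information the net direction cannot be determined.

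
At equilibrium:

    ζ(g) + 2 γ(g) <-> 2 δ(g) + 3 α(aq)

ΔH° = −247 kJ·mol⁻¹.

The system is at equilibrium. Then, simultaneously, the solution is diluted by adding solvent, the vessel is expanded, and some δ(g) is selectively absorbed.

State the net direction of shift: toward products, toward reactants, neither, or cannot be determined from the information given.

cannot be determined

Dilution lowers every aqueous concentration by the same factor. Δn_aq = 3 − 0 = +3, so the system shifts toward the side with more dissolved moles — to the right.
Gas moles: reactants 3, products 2 (Δn_gas = -1). Expansion shifts the system toward the side with more moles of gas — to the left.
Removing δ (g), a product, drives the reaction to the right.
The individual effects push in opposite directions; without quantitative information the net direction cannot be determined.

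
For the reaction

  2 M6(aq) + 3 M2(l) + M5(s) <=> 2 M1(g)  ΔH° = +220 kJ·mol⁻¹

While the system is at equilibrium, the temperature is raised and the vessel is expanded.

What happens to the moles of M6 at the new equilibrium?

decreases

The forward reaction is endothermic. Raising T favours the endothermic direction — shift to the right.
Gas moles: reactants 0, products 2 (Δn_gas = +2). Expansion shifts the system toward the side with more moles of gas — to the right.
The net shift is to the right. M6 is a reactant, so its amount decreases.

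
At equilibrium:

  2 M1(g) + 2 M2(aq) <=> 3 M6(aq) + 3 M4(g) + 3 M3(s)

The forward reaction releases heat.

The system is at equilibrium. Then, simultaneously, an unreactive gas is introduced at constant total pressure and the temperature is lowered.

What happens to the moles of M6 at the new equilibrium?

Adding inert gas at constant total pressure expands the volume and lowers every reacting partial pressure. With Δn_gas = 3 − 2 = +1, Q moves away from K toward the side with fewer gas moles, so the system shifts toward the side with more gas moles — to the right.
The forward reaction is exothermic. Lowering T favours the exothermic direction — shift to the right.
The net shift is to the right. M6 is a product, so its amount increases.

increases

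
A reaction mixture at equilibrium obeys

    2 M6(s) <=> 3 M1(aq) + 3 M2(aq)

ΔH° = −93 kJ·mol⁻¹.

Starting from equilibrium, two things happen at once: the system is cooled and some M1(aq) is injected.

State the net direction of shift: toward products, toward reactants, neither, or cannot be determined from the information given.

cannot be determined

The forward reaction is exothermic. Lowering T favours the exothermic direction — shift to the right.
Adding M1 (aq), a product, drives the reaction to the left.
The individual effects push in opposite directions; without quantitative information the net direction cannot be determined.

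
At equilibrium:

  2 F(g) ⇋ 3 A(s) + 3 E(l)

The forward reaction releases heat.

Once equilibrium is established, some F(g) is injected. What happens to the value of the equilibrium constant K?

The equilibrium constant depends only on temperature. This perturbation may move the position of equilibrium, but since T is unchanged, K itself is unchanged.

unchanged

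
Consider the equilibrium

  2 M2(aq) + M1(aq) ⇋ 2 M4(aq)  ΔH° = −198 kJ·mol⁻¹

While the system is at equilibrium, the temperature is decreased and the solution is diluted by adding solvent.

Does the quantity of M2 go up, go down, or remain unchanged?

The forward reaction is exothermic. Lowering T favours the exothermic direction — shift to the right.
Dilution lowers every aqueous concentration by the same factor. Δn_aq = 2 − 3 = -1, so the system shifts toward the side with more dissolved moles — to the left.
The two effects oppose each other, so the net shift — and hence the change in M2 — cannot be determined from the given information.

cannot be determined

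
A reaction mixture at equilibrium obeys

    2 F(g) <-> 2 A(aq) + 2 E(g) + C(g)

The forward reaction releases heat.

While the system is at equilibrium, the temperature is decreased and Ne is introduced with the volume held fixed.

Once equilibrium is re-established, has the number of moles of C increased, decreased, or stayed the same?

increases

The forward reaction is exothermic. Lowering T favours the exothermic direction — shift to the right.
At constant volume, adding an inert gas leaves every reacting species' partial pressure unchanged, so Q is unchanged — no shift from this change.
The net shift is to the right. C is a product, so its amount increases.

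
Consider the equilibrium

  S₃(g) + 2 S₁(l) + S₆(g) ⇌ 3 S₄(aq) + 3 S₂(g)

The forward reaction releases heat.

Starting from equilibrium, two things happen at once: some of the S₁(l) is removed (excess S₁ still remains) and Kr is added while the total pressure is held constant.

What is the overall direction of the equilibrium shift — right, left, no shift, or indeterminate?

S₁ is a pure liquid; its activity is 1 regardless of amount, so Q is unaffected — no shift from this change.
Adding inert gas at constant total pressure expands the volume and lowers every reacting partial pressure. With Δn_gas = 3 − 2 = +1, Q moves away from K toward the side with fewer gas moles, so the system shifts toward the side with more gas moles — to the right.
Only the nonzero effect(s) matter; the net shift is to the right.

right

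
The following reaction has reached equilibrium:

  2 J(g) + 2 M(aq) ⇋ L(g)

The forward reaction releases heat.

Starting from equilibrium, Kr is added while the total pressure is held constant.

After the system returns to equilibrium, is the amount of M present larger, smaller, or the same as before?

increases

Adding inert gas at constant total pressure expands the volume and lowers every reacting partial pressure. With Δn_gas = 1 − 2 = -1, Q moves away from K toward the side with fewer gas moles, so the system shifts toward the side with more gas moles — to the left.
The net shift is to the left. M is a reactant, so its amount increases.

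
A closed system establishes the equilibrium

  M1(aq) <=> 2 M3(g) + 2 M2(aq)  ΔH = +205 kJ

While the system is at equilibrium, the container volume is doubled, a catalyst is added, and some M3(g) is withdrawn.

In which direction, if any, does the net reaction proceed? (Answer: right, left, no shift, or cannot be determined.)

Gas moles: reactants 0, products 2 (Δn_gas = +2). Expansion shifts the system toward the side with more moles of gas — to the right.
A catalyst speeds both forward and reverse rates equally; it changes neither Q nor K — no shift from this change.
Removing M3 (g), a product, drives the reaction to the right.
Only the nonzero effect(s) matter; the net shift is to the right.

right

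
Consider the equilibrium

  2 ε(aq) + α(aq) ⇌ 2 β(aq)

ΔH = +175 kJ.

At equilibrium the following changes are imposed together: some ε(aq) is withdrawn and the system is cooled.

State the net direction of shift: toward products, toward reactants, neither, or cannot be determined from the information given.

Removing ε (aq), a reactant, drives the reaction to the left.
The forward reaction is endothermic. Lowering T favours the exothermic direction — shift to the left.
All effects act in the same direction — net shift to the left.

left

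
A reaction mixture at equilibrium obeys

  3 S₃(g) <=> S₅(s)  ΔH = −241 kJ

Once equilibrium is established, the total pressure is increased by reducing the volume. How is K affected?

The equilibrium constant depends only on temperature. This perturbation may move the position of equilibrium, but since T is unchanged, K itself is unchanged.

unchanged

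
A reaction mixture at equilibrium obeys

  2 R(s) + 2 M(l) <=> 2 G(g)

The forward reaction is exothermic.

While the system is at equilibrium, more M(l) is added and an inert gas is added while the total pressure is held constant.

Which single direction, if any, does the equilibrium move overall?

M is a pure liquid; its activity is 1 regardless of amount, so Q is unaffected — no shift from this change.
Adding inert gas at constant total pressure expands the volume and lowers every reacting partial pressure. With Δn_gas = 2 − 0 = +2, Q moves away from K toward the side with fewer gas moles, so the system shifts toward the side with more gas moles — to the right.
Only the nonzero effect(s) matter; the net shift is to the right.

right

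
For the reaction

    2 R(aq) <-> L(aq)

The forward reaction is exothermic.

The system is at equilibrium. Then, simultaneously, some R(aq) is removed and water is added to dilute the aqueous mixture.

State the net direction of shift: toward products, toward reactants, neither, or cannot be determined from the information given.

Removing R (aq), a reactant, drives the reaction to the left.
Dilution lowers every aqueous concentration by the same factor. Δn_aq = 1 − 2 = -1, so the system shifts toward the side with more dissolved moles — to the left.
All effects act in the same direction — net shift to the left.

left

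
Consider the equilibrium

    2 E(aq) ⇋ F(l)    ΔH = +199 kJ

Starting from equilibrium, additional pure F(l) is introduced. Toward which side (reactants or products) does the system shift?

F is a pure liquid; its activity is 1 regardless of amount, so Q is unaffected — no shift from this change.

no shift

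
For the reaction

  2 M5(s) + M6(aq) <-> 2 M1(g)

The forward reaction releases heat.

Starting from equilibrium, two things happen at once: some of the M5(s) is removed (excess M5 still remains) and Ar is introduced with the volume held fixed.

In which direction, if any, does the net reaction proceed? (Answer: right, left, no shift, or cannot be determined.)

no shift

M5 is a pure solid; its activity is 1 regardless of amount, so Q is unaffected — no shift from this change.
At constant volume, adding an inert gas leaves every reacting species' partial pressure unchanged, so Q is unchanged — no shift from this change.
None of the changes alters Q relative to K, so there is no net shift.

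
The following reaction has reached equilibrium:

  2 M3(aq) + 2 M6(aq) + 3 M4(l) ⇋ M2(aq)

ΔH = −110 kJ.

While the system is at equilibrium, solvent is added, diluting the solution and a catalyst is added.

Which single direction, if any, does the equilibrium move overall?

left

Dilution lowers every aqueous concentration by the same factor. Δn_aq = 1 − 4 = -3, so the system shifts toward the side with more dissolved moles — to the left.
A catalyst speeds both forward and reverse rates equally; it changes neither Q nor K — no shift from this change.
Only the nonzero effect(s) matter; the net shift is to the left.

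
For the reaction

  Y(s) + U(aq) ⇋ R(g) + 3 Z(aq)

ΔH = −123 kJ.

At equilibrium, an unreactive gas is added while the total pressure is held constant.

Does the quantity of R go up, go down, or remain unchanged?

increases

Adding inert gas at constant total pressure expands the volume and lowers every reacting partial pressure. With Δn_gas = 1 − 0 = +1, Q moves away from K toward the side with fewer gas moles, so the system shifts toward the side with more gas moles — to the right.
The net shift is to the right. R is a product, so its amount increases.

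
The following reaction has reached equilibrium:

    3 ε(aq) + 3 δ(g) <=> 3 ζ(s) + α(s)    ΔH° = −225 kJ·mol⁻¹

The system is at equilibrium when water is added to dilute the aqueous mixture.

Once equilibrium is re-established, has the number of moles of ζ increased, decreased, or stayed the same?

Dilution lowers every aqueous concentration by the same factor. Δn_aq = 0 − 3 = -3, so the system shifts toward the side with more dissolved moles — to the left.
The net shift is to the left. ζ is a product, so its amount decreases.

decreases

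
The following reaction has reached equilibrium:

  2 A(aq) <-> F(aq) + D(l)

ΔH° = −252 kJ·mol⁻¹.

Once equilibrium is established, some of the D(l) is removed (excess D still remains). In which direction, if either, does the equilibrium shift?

no shift

D is a pure liquid; its activity is 1 regardless of amount, so Q is unaffected — no shift from this change.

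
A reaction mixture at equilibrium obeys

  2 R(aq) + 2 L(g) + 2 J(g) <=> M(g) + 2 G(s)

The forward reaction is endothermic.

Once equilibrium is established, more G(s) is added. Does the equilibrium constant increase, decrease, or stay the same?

The equilibrium constant depends only on temperature. This perturbation changes neither the position of equilibrium nor K.

unchanged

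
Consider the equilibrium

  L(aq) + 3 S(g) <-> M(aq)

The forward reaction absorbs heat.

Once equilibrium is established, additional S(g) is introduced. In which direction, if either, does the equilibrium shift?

Adding S (g), a reactant, drives the reaction to the right.

right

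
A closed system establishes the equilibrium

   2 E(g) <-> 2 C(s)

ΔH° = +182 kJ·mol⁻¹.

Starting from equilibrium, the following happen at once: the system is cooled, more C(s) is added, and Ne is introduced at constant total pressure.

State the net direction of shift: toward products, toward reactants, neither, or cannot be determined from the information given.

left

The forward reaction is endothermic. Lowering T favours the exothermic direction — shift to the left.
C is a pure solid; its activity is 1 regardless of amount, so Q is unaffected — no shift from this change.
Adding inert gas at constant total pressure expands the volume and lowers every reacting partial pressure. With Δn_gas = 0 − 2 = -2, Q moves away from K toward the side with fewer gas moles, so the system shifts toward the side with more gas moles — to the left.
Only the nonzero effect(s) matter; the net shift is to the left.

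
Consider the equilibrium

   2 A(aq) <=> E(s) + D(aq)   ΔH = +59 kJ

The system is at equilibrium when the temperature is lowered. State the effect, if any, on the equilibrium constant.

K depends on temperature via the van 't Hoff relation. The forward reaction is endothermic, so lowering T decreases K.

decreases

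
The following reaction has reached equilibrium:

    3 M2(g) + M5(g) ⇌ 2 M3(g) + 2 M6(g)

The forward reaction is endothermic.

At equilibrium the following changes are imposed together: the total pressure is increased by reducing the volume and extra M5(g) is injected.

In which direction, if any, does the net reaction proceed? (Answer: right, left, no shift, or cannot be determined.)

right

Gas moles: reactants 4, products 4. Δn_gas = 0, so a volume change leaves Q equal to K — no shift from this change.
Adding M5 (g), a reactant, drives the reaction to the right.
Only the nonzero effect(s) matter; the net shift is to the right.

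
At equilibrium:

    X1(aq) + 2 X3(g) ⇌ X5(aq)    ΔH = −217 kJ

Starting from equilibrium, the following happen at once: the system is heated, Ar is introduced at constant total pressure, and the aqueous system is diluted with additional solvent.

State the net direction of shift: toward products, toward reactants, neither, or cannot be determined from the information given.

The forward reaction is exothermic. Raising T favours the endothermic direction — shift to the left.
Adding inert gas at constant total pressure expands the volume and lowers every reacting partial pressure. With Δn_gas = 0 − 2 = -2, Q moves away from K toward the side with fewer gas moles, so the system shifts toward the side with more gas moles — to the left.
Dilution scales every aqueous concentration by the same factor. Δn_aq = 1 − 1 = 0, so Q is unchanged — no shift.
Only the nonzero effect(s) matter; the net shift is to the left.

left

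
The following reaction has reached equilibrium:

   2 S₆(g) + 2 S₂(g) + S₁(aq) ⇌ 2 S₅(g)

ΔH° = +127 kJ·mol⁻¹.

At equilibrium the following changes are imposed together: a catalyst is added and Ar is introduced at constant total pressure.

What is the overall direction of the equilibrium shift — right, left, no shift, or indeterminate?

A catalyst speeds both forward and reverse rates equally; it changes neither Q nor K — no shift from this change.
Adding inert gas at constant total pressure expands the volume and lowers every reacting partial pressure. With Δn_gas = 2 − 4 = -2, Q moves away from K toward the side with fewer gas moles, so the system shifts toward the side with more gas moles — to the left.
Only the nonzero effect(s) matter; the net shift is to the left.

left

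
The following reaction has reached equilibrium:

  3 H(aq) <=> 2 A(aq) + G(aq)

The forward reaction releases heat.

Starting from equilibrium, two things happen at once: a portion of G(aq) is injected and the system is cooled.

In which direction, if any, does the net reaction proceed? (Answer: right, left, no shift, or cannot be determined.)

Adding G (aq), a product, drives the reaction to the left.
The forward reaction is exothermic. Lowering T favours the exothermic direction — shift to the right.
The individual effects push in opposite directions; without quantitative information the net direction cannot be determined.

cannot be determined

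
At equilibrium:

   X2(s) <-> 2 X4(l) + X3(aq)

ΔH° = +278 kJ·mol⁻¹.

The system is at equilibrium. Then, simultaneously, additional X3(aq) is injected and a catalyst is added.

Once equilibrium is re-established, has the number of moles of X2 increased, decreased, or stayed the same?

increases

Adding X3 (aq), a product, drives the reaction to the left.
A catalyst speeds both forward and reverse rates equally; it changes neither Q nor K — no shift from this change.
The net shift is to the left. X2 is a reactant, so its amount increases.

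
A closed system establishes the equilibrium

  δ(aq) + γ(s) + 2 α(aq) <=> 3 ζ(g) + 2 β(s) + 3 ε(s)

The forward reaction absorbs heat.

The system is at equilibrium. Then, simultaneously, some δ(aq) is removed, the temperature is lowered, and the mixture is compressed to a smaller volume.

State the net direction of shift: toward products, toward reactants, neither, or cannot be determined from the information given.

left

Removing δ (aq), a reactant, drives the reaction to the left.
The forward reaction is endothermic. Lowering T favours the exothermic direction — shift to the left.
Gas moles: reactants 0, products 3 (Δn_gas = +3). Compression shifts the system toward the side with fewer moles of gas — to the left.
All effects act in the same direction — net shift to the left.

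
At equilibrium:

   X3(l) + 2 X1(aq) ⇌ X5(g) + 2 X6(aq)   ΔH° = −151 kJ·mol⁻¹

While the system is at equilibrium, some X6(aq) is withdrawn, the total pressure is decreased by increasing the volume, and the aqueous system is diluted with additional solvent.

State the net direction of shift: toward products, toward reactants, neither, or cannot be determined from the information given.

Removing X6 (aq), a product, drives the reaction to the right.
Gas moles: reactants 0, products 1 (Δn_gas = +1). Expansion shifts the system toward the side with more moles of gas — to the right.
Dilution scales every aqueous concentration by the same factor. Δn_aq = 2 − 2 = 0, so Q is unchanged — no shift.
Only the nonzero effect(s) matter; the net shift is to the right.

right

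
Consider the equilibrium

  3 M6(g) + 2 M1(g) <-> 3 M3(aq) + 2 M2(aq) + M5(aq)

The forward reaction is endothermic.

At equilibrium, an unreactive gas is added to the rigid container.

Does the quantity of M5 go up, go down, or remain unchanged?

unchanged

At constant volume, adding an inert gas leaves every reacting species' partial pressure unchanged, so Q is unchanged — no shift from this change.
No net shift occurs, so the amount of M5 is unchanged.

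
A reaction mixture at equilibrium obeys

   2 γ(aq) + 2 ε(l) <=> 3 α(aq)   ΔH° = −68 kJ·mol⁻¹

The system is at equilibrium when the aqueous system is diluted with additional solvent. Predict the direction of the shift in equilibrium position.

Dilution lowers every aqueous concentration by the same factor. Δn_aq = 3 − 2 = +1, so the system shifts toward the side with more dissolved moles — to the right.

right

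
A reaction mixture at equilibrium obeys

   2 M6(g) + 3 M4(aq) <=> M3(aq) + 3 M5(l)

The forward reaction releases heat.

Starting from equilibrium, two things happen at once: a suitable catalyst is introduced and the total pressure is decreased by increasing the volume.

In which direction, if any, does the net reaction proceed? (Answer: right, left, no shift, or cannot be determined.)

A catalyst speeds both forward and reverse rates equally; it changes neither Q nor K — no shift from this change.
Gas moles: reactants 2, products 0 (Δn_gas = -2). Expansion shifts the system toward the side with more moles of gas — to the left.
Only the nonzero effect(s) matter; the net shift is to the left.

left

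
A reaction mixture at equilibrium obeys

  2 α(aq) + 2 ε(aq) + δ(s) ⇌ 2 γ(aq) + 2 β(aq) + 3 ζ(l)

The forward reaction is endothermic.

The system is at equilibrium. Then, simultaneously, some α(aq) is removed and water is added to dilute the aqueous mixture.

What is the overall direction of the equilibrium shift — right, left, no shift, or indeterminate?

left

Removing α (aq), a reactant, drives the reaction to the left.
Dilution scales every aqueous concentration by the same factor. Δn_aq = 4 − 4 = 0, so Q is unchanged — no shift.
Only the nonzero effect(s) matter; the net shift is to the left.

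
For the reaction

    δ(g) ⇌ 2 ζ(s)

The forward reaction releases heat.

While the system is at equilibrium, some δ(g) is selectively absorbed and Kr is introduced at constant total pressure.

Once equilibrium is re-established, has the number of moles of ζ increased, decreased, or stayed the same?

Removing δ (g), a reactant, drives the reaction to the left.
Adding inert gas at constant total pressure expands the volume and lowers every reacting partial pressure. With Δn_gas = 0 − 1 = -1, Q moves away from K toward the side with fewer gas moles, so the system shifts toward the side with more gas moles — to the left.
The net shift is to the left. ζ is a product, so its amount decreases.

decreases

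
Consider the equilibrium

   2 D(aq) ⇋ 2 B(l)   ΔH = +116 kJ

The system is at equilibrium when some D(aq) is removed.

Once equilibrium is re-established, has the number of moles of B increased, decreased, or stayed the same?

decreases

Removing D (aq), a reactant, drives the reaction to the left.
The net shift is to the left. B is a product, so its amount decreases.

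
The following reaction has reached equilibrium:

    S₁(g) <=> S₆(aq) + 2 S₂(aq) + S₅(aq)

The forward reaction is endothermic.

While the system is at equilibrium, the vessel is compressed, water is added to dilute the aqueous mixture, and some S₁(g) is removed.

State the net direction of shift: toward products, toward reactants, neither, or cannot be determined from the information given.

Gas moles: reactants 1, products 0 (Δn_gas = -1). Compression shifts the system toward the side with fewer moles of gas — to the right.
Dilution lowers every aqueous concentration by the same factor. Δn_aq = 4 − 0 = +4, so the system shifts toward the side with more dissolved moles — to the right.
Removing S₁ (g), a reactant, drives the reaction to the left.
The individual effects push in opposite directions; without quantitative information the net direction cannot be determined.

cannot be determined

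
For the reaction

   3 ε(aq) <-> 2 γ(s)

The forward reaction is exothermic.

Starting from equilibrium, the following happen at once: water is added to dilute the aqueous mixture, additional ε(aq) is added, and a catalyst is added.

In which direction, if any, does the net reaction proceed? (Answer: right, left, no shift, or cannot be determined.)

cannot be determined

Dilution lowers every aqueous concentration by the same factor. Δn_aq = 0 − 3 = -3, so the system shifts toward the side with more dissolved moles — to the left.
Adding ε (aq), a reactant, drives the reaction to the right.
A catalyst speeds both forward and reverse rates equally; it changes neither Q nor K — no shift from this change.
The individual effects push in opposite directions; without quantitative information the net direction cannot be determined.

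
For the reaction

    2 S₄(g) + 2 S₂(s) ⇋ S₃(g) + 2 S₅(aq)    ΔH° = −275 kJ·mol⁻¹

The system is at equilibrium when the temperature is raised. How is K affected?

K depends on temperature via the van 't Hoff relation. The forward reaction is exothermic, so raising T decreases K.

decreases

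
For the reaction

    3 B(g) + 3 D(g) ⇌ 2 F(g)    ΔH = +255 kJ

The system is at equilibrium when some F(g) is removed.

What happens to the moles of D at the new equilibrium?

decreases

Removing F (g), a product, drives the reaction to the right.
The net shift is to the right. D is a reactant, so its amount decreases.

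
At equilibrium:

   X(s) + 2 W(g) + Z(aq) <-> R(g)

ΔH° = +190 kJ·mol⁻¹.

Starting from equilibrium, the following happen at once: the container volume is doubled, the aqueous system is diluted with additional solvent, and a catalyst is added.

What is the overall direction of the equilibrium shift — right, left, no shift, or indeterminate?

left

Gas moles: reactants 2, products 1 (Δn_gas = -1). Expansion shifts the system toward the side with more moles of gas — to the left.
Dilution lowers every aqueous concentration by the same factor. Δn_aq = 0 − 1 = -1, so the system shifts toward the side with more dissolved moles — to the left.
A catalyst speeds both forward and reverse rates equally; it changes neither Q nor K — no shift from this change.
Only the nonzero effect(s) matter; the net shift is to the left.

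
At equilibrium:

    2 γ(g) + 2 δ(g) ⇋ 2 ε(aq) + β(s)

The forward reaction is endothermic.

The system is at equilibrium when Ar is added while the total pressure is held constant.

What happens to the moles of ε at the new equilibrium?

decreases

Adding inert gas at constant total pressure expands the volume and lowers every reacting partial pressure. With Δn_gas = 0 − 4 = -4, Q moves away from K toward the side with fewer gas moles, so the system shifts toward the side with more gas moles — to the left.
The net shift is to the left. ε is a product, so its amount decreases.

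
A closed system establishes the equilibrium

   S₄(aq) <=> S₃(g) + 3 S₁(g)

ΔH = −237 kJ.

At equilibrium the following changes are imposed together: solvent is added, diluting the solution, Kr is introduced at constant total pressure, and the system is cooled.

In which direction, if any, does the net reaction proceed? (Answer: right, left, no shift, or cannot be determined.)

cannot be determined

Dilution lowers every aqueous concentration by the same factor. Δn_aq = 0 − 1 = -1, so the system shifts toward the side with more dissolved moles — to the left.
Adding inert gas at constant total pressure expands the volume and lowers every reacting partial pressure. With Δn_gas = 4 − 0 = +4, Q moves away from K toward the side with fewer gas moles, so the system shifts toward the side with more gas moles — to the right.
The forward reaction is exothermic. Lowering T favours the exothermic direction — shift to the right.
The individual effects push in opposite directions; without quantitative information the net direction cannot be determined.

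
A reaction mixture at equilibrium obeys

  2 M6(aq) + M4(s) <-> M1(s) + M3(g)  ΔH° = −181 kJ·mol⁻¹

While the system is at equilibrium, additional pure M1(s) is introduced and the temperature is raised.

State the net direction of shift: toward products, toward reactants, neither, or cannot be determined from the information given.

left

M1 is a pure solid; its activity is 1 regardless of amount, so Q is unaffected — no shift from this change.
The forward reaction is exothermic. Raising T favours the endothermic direction — shift to the left.
Only the nonzero effect(s) matter; the net shift is to the left.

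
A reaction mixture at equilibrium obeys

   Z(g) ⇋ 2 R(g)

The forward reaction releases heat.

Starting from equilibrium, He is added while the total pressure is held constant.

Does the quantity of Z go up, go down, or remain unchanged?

decreases

Adding inert gas at constant total pressure expands the volume and lowers every reacting partial pressure. With Δn_gas = 2 − 1 = +1, Q moves away from K toward the side with fewer gas moles, so the system shifts toward the side with more gas moles — to the right.
The net shift is to the right. Z is a reactant, so its amount decreases.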